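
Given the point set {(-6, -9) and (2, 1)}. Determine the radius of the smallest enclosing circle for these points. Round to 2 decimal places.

The smallest circle enclosing two points has them as diameter endpoints.
Centre = midpoint = (-2, -4); r² = |(-6, -9)−(2, 1)|²/4 = 164/4 = 41.
r = √41 ≈ 6.40.

6.40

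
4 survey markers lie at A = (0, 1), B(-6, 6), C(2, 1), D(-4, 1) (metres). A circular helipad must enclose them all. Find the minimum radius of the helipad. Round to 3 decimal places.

The farthest pair is B–C with squared distance 89. The circle on this segment as diameter has centre (-2, 3.5) and r² = 89/4 = 22.25.
Check A: distance² to centre = 10.25 ≤ 22.25, so it lies inside.
All remaining points lie in this disk, and no smaller disk contains both endpoints, so this is the minimum enclosing circle.
r = √(22.25) ≈ 4.717.

4.717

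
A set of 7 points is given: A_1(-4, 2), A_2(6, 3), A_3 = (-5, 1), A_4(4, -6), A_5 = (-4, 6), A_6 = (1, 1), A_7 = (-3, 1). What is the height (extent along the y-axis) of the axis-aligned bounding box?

12

max y = 6, min y = -6, so height = 12.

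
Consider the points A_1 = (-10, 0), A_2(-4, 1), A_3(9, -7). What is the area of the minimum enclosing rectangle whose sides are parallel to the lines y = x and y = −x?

In coordinates u = x + y, v = x − y the rectangle is axis-aligned; the map (x,y)→(u,v) scales areas by 2.
u-values: -10, -3, 2; range = 2 − (-10) = 12.
v-values: -10, -5, 16; range = 16 − (-10) = 26.
Area = (12 × 26) / 2 = 156.

156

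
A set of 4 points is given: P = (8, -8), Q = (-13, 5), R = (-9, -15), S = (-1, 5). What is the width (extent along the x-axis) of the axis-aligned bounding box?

21

max x = 8, min x = -13, so width = 21.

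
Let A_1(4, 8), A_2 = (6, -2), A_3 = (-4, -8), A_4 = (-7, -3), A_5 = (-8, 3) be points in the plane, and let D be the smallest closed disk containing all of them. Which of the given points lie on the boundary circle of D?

A_1, A_3

The farthest pair is A_1–A_3 with squared distance 320. The circle on this segment as diameter has centre (0, 0) and r² = 320/4 = 80.
Check A_2: distance² to centre = 40 ≤ 80, so it lies inside.
All remaining points lie in this disk, and no smaller disk contains both endpoints, so this is the minimum enclosing circle.
The points at distance exactly r from the centre are A_1, A_3 — 2 points.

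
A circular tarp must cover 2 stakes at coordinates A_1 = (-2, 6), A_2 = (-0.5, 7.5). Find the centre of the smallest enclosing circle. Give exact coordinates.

The smallest circle enclosing two points has them as diameter endpoints.
Centre = midpoint = (-1.25, 6.75); r² = |A_1A_2|²/4 = 4.5/4 = 1.125.
Centre = (-1.25, 6.75).

(-1.25, 6.75)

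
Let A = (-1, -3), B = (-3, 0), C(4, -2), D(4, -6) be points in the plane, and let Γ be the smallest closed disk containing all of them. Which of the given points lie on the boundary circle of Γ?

B, D

The minimum enclosing circle of a finite set is fixed by two of the points (as a diameter) or three (as a circumcircle).
The farthest pair is B–D with squared distance 85. The circle on this segment as diameter has centre (0.5, -3) and r² = 85/4 = 21.25.
Check A: distance² to centre = 2.25 ≤ 21.25, so it lies inside.
All remaining points lie in this disk, and no smaller disk contains both endpoints, so this is the minimum enclosing circle.
The points at distance exactly r from the centre are B, D — 2 points.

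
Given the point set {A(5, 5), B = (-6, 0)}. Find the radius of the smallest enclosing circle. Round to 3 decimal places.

6.042

The smallest circle enclosing two points has them as diameter endpoints.
Centre = midpoint = (-0.5, 2.5); r² = |AB|²/4 = 146/4 = 36.5.
r = √(36.5) ≈ 6.042.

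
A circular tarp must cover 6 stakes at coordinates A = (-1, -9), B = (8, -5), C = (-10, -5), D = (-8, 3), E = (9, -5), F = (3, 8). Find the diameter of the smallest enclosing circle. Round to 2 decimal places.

20.25

By Welzl's lemma the MEC is supported by two points (diametrically opposite) or three points (on a circumcircle).
The minimum enclosing circle is determined by three boundary points: C, E, F.
Their circumcentre is (-0.5, -1.5) with r² = 102.5.
The farthest remaining point B is at distance² 84.5 ≤ 102.5.
Diameter = 2r = 2√(102.5) ≈ 20.25.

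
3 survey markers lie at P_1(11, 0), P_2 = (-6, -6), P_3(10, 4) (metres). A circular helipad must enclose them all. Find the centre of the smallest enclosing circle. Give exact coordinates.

Side lengths²: P_1P_2² = 325, P_1P_3² = 17, P_2P_3² = 356.
Since P_2P_3² = 356 ≥ 325 + 17 = 342, the angle opposite P_2P_3 is not acute, so the smallest enclosing circle has P_2P_3 as diameter.
Centre = midpoint of P_2P_3 = (2, -1), r² = 356/4 = 89.
Centre = (2, -1).

(2, -1)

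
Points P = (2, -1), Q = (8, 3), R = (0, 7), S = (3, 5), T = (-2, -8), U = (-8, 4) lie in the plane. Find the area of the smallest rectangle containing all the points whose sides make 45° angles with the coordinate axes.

189

In coordinates u = x + y, v = x − y the rectangle is axis-aligned; the map (x,y)→(u,v) scales areas by 2.
u-values: 1, 11, 7, 8, -10, -4; range = 11 − (-10) = 21.
v-values: 3, 5, -7, -2, 6, -12; range = 6 − (-12) = 18.
Area = (21 × 18) / 2 = 189.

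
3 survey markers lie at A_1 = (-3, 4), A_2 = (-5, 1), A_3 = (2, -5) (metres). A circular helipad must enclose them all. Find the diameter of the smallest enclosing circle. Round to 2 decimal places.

10.30

Side lengths²: A_1A_2² = 13, A_1A_3² = 106, A_2A_3² = 85.
Since A_1A_3² = 106 ≥ 85 + 13 = 98, the angle opposite A_1A_3 is not acute, so the smallest enclosing circle has A_1A_3 as diameter.
Centre = midpoint of A_1A_3 = (-0.5, -0.5), r² = 106/4 = 26.5.
Diameter = 2r = 2√(26.5) ≈ 10.30.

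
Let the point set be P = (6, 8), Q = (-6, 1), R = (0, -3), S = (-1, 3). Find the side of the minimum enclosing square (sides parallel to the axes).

12

The bounding box has width 12 and height 11.
An axis-aligned square enclosing the set must have side ≥ max(width, height).
So the minimum side is max(12, 11) = 12.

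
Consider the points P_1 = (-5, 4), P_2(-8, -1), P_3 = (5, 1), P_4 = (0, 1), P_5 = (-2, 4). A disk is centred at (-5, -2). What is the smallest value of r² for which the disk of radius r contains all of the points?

109

The required radius is the distance from (-5, -2) to the farthest point.
Squared distances: 36, 10, 109, 34, 45.
Maximum is 109, attained at P_3.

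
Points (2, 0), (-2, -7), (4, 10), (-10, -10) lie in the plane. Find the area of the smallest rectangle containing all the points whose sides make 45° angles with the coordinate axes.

187

In coordinates u = x + y, v = x − y the rectangle is axis-aligned; the map (x,y)→(u,v) scales areas by 2.
u-values: 2, -9, 14, -20; range = 14 − (-20) = 34.
v-values: 2, 5, -6, 0; range = 5 − (-6) = 11.
Area = (34 × 11) / 2 = 187.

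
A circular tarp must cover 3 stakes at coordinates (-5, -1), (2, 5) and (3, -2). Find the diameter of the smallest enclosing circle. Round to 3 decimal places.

Call the three points A, B, C in the order given.
Side lengths²: AB² = 85, AC² = 65, BC² = 50.
Since AB² = 85 < 65 + 50 = 115, the triangle is acute, so the smallest enclosing circle is the circumcircle.
Circumcentre = (-15/22, 23/22), r² = 5525/242.
Diameter = 2r = 2√(5525/242) ≈ 9.556.

9.556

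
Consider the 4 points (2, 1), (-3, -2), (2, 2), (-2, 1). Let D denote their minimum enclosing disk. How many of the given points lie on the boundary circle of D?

The minimum enclosing circle of a finite set is fixed by two of the points (as a diameter) or three (as a circumcircle).
The farthest pair is (-3, -2)–(2, 2) with squared distance 41. The circle on this segment as diameter has centre (-0.5, 0) and r² = 41/4 = 10.25.
Check (2, 1): distance² to centre = 7.25 ≤ 10.25, so it lies inside.
All remaining points lie in this disk, and no smaller disk contains both endpoints, so this is the minimum enclosing circle.
The points at distance exactly r from the centre are (-3, -2), (2, 2) — 2 points.

2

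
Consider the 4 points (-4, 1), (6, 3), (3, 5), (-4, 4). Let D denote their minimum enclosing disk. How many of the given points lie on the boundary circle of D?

3

By Welzl's lemma the MEC is supported by two points (diametrically opposite) or three points (on a circumcircle).
The minimum enclosing circle is determined by three boundary points: (-4, 1), (6, 3), (-4, 4).
Their circumcentre is (0.9, 2.5) with r² = 26.26.
The farthest remaining point (3, 5) is at distance² 10.66 ≤ 26.26.
The points at distance exactly r from the centre are (-4, 1), (6, 3), (-4, 4) — 3 points.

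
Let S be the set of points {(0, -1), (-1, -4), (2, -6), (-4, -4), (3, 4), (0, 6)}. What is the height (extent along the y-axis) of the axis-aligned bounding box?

max y = 6, min y = -6, so height = 12.

12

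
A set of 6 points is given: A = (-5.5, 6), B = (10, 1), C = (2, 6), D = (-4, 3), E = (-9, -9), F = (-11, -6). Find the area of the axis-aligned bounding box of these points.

x ranges over [-11, 10], width 21.
y ranges over [-9, 6], height 15.
Area = 21 × 15 = 315.

315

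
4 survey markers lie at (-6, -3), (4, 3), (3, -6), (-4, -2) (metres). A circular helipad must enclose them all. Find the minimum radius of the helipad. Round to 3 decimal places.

By Welzl's lemma the MEC is supported by two points (diametrically opposite) or three points (on a circumcircle).
The minimum enclosing circle is determined by three boundary points: (-6, -3), (4, 3), (3, -6).
Their circumcentre is (-5/14, -15/14) with r² = 3485/98.
The farthest remaining point (-4, -2) is at distance² 1385/98 ≤ 3485/98.
r = √(3485/98) ≈ 5.963.

5.963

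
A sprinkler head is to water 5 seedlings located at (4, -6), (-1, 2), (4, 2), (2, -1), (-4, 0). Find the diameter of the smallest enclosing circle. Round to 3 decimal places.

10.308

The minimum enclosing circle of a finite set is fixed by two of the points (as a diameter) or three (as a circumcircle).
The minimum enclosing circle is determined by three boundary points: (4, -6), (4, 2), (-4, 0).
Their circumcentre is (0.75, -2) with r² = 26.5625.
The farthest remaining point (-1, 2) is at distance² 19.0625 ≤ 26.5625.
Diameter = 2r = 2√(26.5625) ≈ 10.308.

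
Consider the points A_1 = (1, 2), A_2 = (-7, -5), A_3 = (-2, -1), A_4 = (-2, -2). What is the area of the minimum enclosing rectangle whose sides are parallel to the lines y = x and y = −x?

In coordinates u = x + y, v = x − y the rectangle is axis-aligned; the map (x,y)→(u,v) scales areas by 2.
u-values: 3, -12, -3, -4; range = 3 − (-12) = 15.
v-values: -1, -2, -1, 0; range = 0 − (-2) = 2.
Area = (15 × 2) / 2 = 15.

15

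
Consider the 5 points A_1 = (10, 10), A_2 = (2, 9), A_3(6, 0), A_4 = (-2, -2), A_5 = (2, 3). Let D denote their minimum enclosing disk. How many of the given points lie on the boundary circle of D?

2

The farthest pair is A_1–A_4 with squared distance 288. The circle on this segment as diameter has centre (4, 4) and r² = 288/4 = 72.
Check A_2: distance² to centre = 29 ≤ 72, so it lies inside.
All remaining points lie in this disk, and no smaller disk contains both endpoints, so this is the minimum enclosing circle.
The points at distance exactly r from the centre are A_1, A_4 — 2 points.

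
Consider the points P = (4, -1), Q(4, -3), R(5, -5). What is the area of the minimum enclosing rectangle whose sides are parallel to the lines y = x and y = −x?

In coordinates u = x + y, v = x − y the rectangle is axis-aligned; the map (x,y)→(u,v) scales areas by 2.
u-values: 3, 1, 0; range = 3 − 0 = 3.
v-values: 5, 7, 10; range = 10 − 5 = 5.
Area = (3 × 5) / 2 = 7.5.

7.5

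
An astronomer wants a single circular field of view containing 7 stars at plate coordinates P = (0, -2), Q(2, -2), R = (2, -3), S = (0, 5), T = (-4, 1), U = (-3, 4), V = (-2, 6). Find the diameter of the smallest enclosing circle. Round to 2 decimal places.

A smallest enclosing disk is always determined by at most three of the input points on its boundary.
The farthest pair is R–V with squared distance 97. The circle on this segment as diameter has centre (0, 1.5) and r² = 97/4 = 24.25.
Check P: distance² to centre = 12.25 ≤ 24.25, so it lies inside.
All remaining points lie in this disk, and no smaller disk contains both endpoints, so this is the minimum enclosing circle.
Diameter = 2r = 2√(24.25) ≈ 9.85.

9.85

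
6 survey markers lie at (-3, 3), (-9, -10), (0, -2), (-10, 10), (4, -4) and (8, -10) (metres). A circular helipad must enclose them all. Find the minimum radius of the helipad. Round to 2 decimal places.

13.45

The minimum enclosing circle of a finite set is fixed by two of the points (as a diameter) or three (as a circumcircle).
The farthest pair is (-10, 10)–(8, -10) with squared distance 724. The circle on this segment as diameter has centre (-1, 0) and r² = 724/4 = 181.
Check (-3, 3): distance² to centre = 13 ≤ 181, so it lies inside.
All remaining points lie in this disk, and no smaller disk contains both endpoints, so this is the minimum enclosing circle.
r = √181 ≈ 13.45.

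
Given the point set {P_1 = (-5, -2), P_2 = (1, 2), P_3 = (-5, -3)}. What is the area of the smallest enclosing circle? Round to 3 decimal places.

Side lengths²: P_1P_2² = 52, P_1P_3² = 1, P_2P_3² = 61.
Since P_2P_3² = 61 ≥ 52 + 1 = 53, the angle opposite P_2P_3 is not acute, so the smallest enclosing circle has P_2P_3 as diameter.
Centre = midpoint of P_2P_3 = (-2, -0.5), r² = 61/4 = 15.25.
Area = π·r² = π·15.25 ≈ 47.909.

47.909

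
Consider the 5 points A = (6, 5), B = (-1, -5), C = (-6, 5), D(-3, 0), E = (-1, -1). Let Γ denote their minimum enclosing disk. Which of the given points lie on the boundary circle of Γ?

A, B, C

By Welzl's lemma the MEC is supported by two points (diametrically opposite) or three points (on a circumcircle).
The minimum enclosing circle is determined by three boundary points: A, B, C.
Their circumcentre is (0, 1.75) with r² = 46.5625.
The farthest remaining point D is at distance² 12.0625 ≤ 46.5625.
The points at distance exactly r from the centre are A, B, C — 3 points.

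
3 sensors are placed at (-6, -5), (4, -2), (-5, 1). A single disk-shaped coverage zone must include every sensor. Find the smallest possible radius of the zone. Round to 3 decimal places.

5.285

Call the three points A, B, C in the order given.
Side lengths²: AB² = 109, AC² = 37, BC² = 90.
Since AB² = 109 < 90 + 37 = 127, the triangle is acute, so the smallest enclosing circle is the circumcircle.
Circumcentre = (-47/38, -103/38), r² = 20165/722.
r = √(20165/722) ≈ 5.285.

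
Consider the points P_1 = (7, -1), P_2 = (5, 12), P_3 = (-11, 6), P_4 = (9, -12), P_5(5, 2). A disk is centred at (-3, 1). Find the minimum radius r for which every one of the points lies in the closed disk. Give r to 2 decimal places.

The required radius is the distance from (-3, 1) to the farthest point.
Squared distances: 104, 185, 89, 313, 65.
Maximum is 313, attained at P_4.
r = √313 ≈ 17.69.

17.69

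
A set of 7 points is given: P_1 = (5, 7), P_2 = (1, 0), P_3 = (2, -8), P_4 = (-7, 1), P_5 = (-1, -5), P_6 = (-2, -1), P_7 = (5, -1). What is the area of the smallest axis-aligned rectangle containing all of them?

x ranges over [-7, 5], width 12.
y ranges over [-8, 7], height 15.
Area = 12 × 15 = 180.

180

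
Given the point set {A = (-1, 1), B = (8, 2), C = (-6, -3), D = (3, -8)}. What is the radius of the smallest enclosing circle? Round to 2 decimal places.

The minimum enclosing circle is determined by three boundary points: B, C, D.
Their circumcentre is (51/46, -37/46) with r² = 58565/1058.
The farthest remaining point A is at distance² 8149/1058 ≤ 58565/1058.
r = √(58565/1058) ≈ 7.44.

7.44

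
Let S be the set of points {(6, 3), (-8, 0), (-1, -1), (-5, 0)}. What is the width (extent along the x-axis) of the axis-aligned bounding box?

14

max x = 6, min x = -8, so width = 14.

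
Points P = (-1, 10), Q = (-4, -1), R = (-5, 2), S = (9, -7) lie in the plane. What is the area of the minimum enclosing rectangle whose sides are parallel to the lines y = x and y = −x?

In coordinates u = x + y, v = x − y the rectangle is axis-aligned; the map (x,y)→(u,v) scales areas by 2.
u-values: 9, -5, -3, 2; range = 9 − (-5) = 14.
v-values: -11, -3, -7, 16; range = 16 − (-11) = 27.
Area = (14 × 27) / 2 = 189.

189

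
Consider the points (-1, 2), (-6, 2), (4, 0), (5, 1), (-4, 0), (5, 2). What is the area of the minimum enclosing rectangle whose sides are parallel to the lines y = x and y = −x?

In coordinates u = x + y, v = x − y the rectangle is axis-aligned; the map (x,y)→(u,v) scales areas by 2.
u-values: 1, -4, 4, 6, -4, 7; range = 7 − (-4) = 11.
v-values: -3, -8, 4, 4, -4, 3; range = 4 − (-8) = 12.
Area = (11 × 12) / 2 = 66.

66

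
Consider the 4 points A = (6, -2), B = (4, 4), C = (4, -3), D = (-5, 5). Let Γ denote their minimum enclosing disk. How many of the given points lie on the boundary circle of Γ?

2

By Welzl's lemma the MEC is supported by two points (diametrically opposite) or three points (on a circumcircle).
The farthest pair is A–D with squared distance 170. The circle on this segment as diameter has centre (0.5, 1.5) and r² = 170/4 = 42.5.
Check B: distance² to centre = 18.5 ≤ 42.5, so it lies inside.
All remaining points lie in this disk, and no smaller disk contains both endpoints, so this is the minimum enclosing circle.
The points at distance exactly r from the centre are A, D — 2 points.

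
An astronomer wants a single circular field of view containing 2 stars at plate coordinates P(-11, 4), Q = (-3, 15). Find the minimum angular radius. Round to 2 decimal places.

6.80

The smallest circle enclosing two points has them as diameter endpoints.
Centre = midpoint = (-7, 9.5); r² = |PQ|²/4 = 185/4 = 46.25.
r = √(46.25) ≈ 6.80.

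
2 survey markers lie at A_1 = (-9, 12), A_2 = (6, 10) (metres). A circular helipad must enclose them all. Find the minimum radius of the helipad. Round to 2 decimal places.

The smallest circle enclosing two points has them as diameter endpoints.
Centre = midpoint = (-1.5, 11); r² = |A_1A_2|²/4 = 229/4 = 57.25.
r = √(57.25) ≈ 7.57.

7.57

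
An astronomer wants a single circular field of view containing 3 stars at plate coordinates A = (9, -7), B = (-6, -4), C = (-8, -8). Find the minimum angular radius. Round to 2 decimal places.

Side lengths²: AB² = 234, AC² = 290, BC² = 20.
Since AC² = 290 ≥ 234 + 20 = 254, the angle opposite AC is not acute, so the smallest enclosing circle has AC as diameter.
Centre = midpoint of AC = (0.5, -7.5), r² = 290/4 = 72.5.
r = √(72.5) ≈ 8.51.

8.51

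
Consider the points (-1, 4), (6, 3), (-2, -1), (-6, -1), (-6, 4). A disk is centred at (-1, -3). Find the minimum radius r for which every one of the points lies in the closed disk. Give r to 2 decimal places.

The required radius is the distance from (-1, -3) to the farthest point.
Squared distances: 49, 85, 5, 29, 74.
Maximum is 85, attained at (6, 3).
r = √85 ≈ 9.22.

9.22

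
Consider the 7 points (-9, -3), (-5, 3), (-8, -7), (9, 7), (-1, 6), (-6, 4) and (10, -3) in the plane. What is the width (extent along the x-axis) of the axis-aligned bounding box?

max x = 10, min x = -9, so width = 19.

19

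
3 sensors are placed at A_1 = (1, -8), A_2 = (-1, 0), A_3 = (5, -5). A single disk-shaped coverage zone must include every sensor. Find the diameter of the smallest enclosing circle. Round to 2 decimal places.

Side lengths²: A_1A_2² = 68, A_1A_3² = 25, A_2A_3² = 61.
Since A_1A_2² = 68 < 61 + 25 = 86, the triangle is acute, so the smallest enclosing circle is the circumcircle.
Circumcentre = (18/19, -143/38), r² = 25925/1444.
Diameter = 2r = 2√(25925/1444) ≈ 8.47.

8.47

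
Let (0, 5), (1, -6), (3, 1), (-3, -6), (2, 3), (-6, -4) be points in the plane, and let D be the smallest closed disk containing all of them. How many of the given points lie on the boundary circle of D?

By Welzl's lemma the MEC is supported by two points (diametrically opposite) or three points (on a circumcircle).
The minimum enclosing circle is determined by three boundary points: (0, 5), (1, -6), (-6, -4).
Their circumcentre is (-1.26, -0.66) with r² = 33.6232.
The farthest remaining point (-3, -6) is at distance² 31.5432 ≤ 33.6232.
The points at distance exactly r from the centre are (0, 5), (1, -6), (-6, -4) — 3 points.

3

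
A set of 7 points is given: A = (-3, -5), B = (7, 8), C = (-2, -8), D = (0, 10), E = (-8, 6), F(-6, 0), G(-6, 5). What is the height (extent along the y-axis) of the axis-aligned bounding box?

max y = 10, min y = -8, so height = 18.

18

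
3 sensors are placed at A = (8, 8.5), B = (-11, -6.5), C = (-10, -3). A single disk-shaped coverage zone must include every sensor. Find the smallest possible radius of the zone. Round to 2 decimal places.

12.10

Side lengths²: AB² = 586, AC² = 456.25, BC² = 13.25.
Since AB² = 586 ≥ 456.25 + 13.25 = 469.5, the angle opposite AB is not acute, so the smallest enclosing circle has AB as diameter.
Centre = midpoint of AB = (-1.5, 1), r² = 586/4 = 146.5.
r = √(146.5) ≈ 12.10.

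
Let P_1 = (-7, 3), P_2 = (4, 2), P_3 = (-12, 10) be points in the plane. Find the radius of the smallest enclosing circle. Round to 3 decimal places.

8.944

Side lengths²: P_1P_2² = 122, P_1P_3² = 74, P_2P_3² = 320.
Since P_2P_3² = 320 ≥ 122 + 74 = 196, the angle opposite P_2P_3 is not acute, so the smallest enclosing circle has P_2P_3 as diameter.
Centre = midpoint of P_2P_3 = (-4, 6), r² = 320/4 = 80.
r = √80 ≈ 8.944.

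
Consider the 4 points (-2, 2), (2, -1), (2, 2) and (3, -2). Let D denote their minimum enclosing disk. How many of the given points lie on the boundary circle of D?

2

A smallest enclosing disk is always determined by at most three of the input points on its boundary.
The farthest pair is (-2, 2)–(3, -2) with squared distance 41. The circle on this segment as diameter has centre (0.5, 0) and r² = 41/4 = 10.25.
Check (2, -1): distance² to centre = 3.25 ≤ 10.25, so it lies inside.
All remaining points lie in this disk, and no smaller disk contains both endpoints, so this is the minimum enclosing circle.
The points at distance exactly r from the centre are (-2, 2), (3, -2) — 2 points.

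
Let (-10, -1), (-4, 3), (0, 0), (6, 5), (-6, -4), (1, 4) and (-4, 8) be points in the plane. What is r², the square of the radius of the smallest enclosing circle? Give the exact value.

The farthest pair is (-10, -1)–(6, 5) with squared distance 292. The circle on this segment as diameter has centre (-2, 2) and r² = 292/4 = 73.
Check (-4, 3): distance² to centre = 5 ≤ 73, so it lies inside.
All remaining points lie in this disk, and no smaller disk contains both endpoints, so this is the minimum enclosing circle.

73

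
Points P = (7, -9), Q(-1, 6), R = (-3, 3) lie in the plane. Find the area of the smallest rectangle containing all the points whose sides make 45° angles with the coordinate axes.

80.5

In coordinates u = x + y, v = x − y the rectangle is axis-aligned; the map (x,y)→(u,v) scales areas by 2.
u-values: -2, 5, 0; range = 5 − (-2) = 7.
v-values: 16, -7, -6; range = 16 − (-7) = 23.
Area = (7 × 23) / 2 = 80.5.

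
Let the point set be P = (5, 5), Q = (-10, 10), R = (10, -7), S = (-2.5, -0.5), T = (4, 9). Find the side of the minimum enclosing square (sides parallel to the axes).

The bounding box has width 20 and height 17.
An axis-aligned square enclosing the set must have side ≥ max(width, height).
So the minimum side is max(20, 17) = 20.

20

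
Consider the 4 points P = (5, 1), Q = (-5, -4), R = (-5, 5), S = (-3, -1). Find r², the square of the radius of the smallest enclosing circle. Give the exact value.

36.25

A smallest enclosing disk is always determined by at most three of the input points on its boundary.
The minimum enclosing circle is determined by three boundary points: P, Q, R.
Their circumcentre is (-1, 0.5) with r² = 36.25.
The farthest remaining point S is at distance² 6.25 ≤ 36.25.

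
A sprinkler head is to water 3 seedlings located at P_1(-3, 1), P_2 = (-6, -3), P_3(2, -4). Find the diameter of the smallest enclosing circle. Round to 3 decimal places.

8.144

Side lengths²: P_1P_2² = 25, P_1P_3² = 50, P_2P_3² = 65.
Since P_2P_3² = 65 < 50 + 25 = 75, the triangle is acute, so the smallest enclosing circle is the circumcircle.
Circumcentre = (-27/14, -41/14), r² = 1625/98.
Diameter = 2r = 2√(1625/98) ≈ 8.144.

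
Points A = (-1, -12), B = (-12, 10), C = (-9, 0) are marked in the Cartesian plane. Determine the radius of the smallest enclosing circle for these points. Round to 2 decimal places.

12.30

Side lengths²: AB² = 605, AC² = 208, BC² = 109.
Since AB² = 605 ≥ 208 + 109 = 317, the angle opposite AB is not acute, so the smallest enclosing circle has AB as diameter.
Centre = midpoint of AB = (-6.5, -1), r² = 605/4 = 151.25.
r = √(151.25) ≈ 12.30.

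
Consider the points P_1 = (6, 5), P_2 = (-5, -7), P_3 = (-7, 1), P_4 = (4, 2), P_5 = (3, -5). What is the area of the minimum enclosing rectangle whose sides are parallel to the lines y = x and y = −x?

In coordinates u = x + y, v = x − y the rectangle is axis-aligned; the map (x,y)→(u,v) scales areas by 2.
u-values: 11, -12, -6, 6, -2; range = 11 − (-12) = 23.
v-values: 1, 2, -8, 2, 8; range = 8 − (-8) = 16.
Area = (23 × 16) / 2 = 184.

184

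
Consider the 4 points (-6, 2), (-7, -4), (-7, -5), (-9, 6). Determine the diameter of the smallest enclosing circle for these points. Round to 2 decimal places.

11.18

A smallest enclosing disk is always determined by at most three of the input points on its boundary.
The farthest pair is (-7, -5)–(-9, 6) with squared distance 125. The circle on this segment as diameter has centre (-8, 0.5) and r² = 125/4 = 31.25.
Check (-6, 2): distance² to centre = 6.25 ≤ 31.25, so it lies inside.
All remaining points lie in this disk, and no smaller disk contains both endpoints, so this is the minimum enclosing circle.
Diameter = 2r = 2√(31.25) ≈ 11.18.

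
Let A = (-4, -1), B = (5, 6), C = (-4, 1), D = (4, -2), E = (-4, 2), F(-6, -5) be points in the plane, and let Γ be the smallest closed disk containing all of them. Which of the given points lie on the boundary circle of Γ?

B, F

The minimum enclosing circle of a finite set is fixed by two of the points (as a diameter) or three (as a circumcircle).
The farthest pair is B–F with squared distance 242. The circle on this segment as diameter has centre (-0.5, 0.5) and r² = 242/4 = 60.5.
Check A: distance² to centre = 14.5 ≤ 60.5, so it lies inside.
All remaining points lie in this disk, and no smaller disk contains both endpoints, so this is the minimum enclosing circle.
The points at distance exactly r from the centre are B, F — 2 points.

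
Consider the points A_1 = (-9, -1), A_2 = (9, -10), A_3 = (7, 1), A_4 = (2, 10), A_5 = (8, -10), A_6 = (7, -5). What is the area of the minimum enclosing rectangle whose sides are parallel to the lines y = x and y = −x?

297

In coordinates u = x + y, v = x − y the rectangle is axis-aligned; the map (x,y)→(u,v) scales areas by 2.
u-values: -10, -1, 8, 12, -2, 2; range = 12 − (-10) = 22.
v-values: -8, 19, 6, -8, 18, 12; range = 19 − (-8) = 27.
Area = (22 × 27) / 2 = 297.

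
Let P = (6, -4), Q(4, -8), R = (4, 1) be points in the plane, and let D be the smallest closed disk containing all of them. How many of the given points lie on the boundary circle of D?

Side lengths²: PQ² = 20, PR² = 29, QR² = 81.
Since QR² = 81 ≥ 29 + 20 = 49, the angle opposite QR is not acute, so the smallest enclosing circle has QR as diameter.
Centre = midpoint of QR = (4, -3.5), r² = 81/4 = 20.25.
The points at distance exactly r from the centre are Q, R — 2 points.

2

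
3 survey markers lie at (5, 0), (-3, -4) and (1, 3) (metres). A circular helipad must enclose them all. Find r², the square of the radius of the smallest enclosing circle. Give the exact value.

20.3125

Call the three points A, B, C in the order given.
Side lengths²: AB² = 80, AC² = 25, BC² = 65.
Since AB² = 80 < 65 + 25 = 90, the triangle is acute, so the smallest enclosing circle is the circumcircle.
Circumcentre = (0.75, -1.5), r² = 20.3125.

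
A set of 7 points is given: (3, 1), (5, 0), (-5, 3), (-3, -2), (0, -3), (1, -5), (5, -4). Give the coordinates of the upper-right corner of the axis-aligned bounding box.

x-range [-5, 5], y-range [-5, 3].
The upper-right corner is (5, 3).

(5, 3)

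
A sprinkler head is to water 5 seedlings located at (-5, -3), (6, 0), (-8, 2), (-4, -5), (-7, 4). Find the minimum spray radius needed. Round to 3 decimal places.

The farthest pair is (6, 0)–(-8, 2) with squared distance 200. The circle on this segment as diameter has centre (-1, 1) and r² = 200/4 = 50.
Check (-5, -3): distance² to centre = 32 ≤ 50, so it lies inside.
All remaining points lie in this disk, and no smaller disk contains both endpoints, so this is the minimum enclosing circle.
r = √50 ≈ 7.071.

7.071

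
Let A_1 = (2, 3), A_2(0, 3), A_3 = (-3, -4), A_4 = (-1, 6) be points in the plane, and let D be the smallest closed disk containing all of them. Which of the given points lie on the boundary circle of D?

A_3, A_4

A smallest enclosing disk is always determined by at most three of the input points on its boundary.
The farthest pair is A_3–A_4 with squared distance 104. The circle on this segment as diameter has centre (-2, 1) and r² = 104/4 = 26.
Check A_1: distance² to centre = 20 ≤ 26, so it lies inside.
All remaining points lie in this disk, and no smaller disk contains both endpoints, so this is the minimum enclosing circle.
The points at distance exactly r from the centre are A_3, A_4 — 2 points.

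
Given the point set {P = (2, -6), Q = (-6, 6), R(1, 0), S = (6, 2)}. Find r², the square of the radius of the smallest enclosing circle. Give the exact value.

2600/49

The minimum enclosing circle is determined by three boundary points: P, Q, S.
Their circumcentre is (-8/7, 4/7) with r² = 2600/49.
The farthest remaining point R is at distance² 241/49 ≤ 2600/49.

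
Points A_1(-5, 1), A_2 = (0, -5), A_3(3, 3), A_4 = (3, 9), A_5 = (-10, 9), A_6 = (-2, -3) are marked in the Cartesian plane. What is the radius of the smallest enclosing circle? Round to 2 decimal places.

The minimum enclosing circle is determined by three boundary points: A_2, A_4, A_5.
Their circumcentre is (-3.5, 43/14) with r² = 7585/98.
The farthest remaining point A_3 is at distance² 4141/98 ≤ 7585/98.
r = √(7585/98) ≈ 8.80.

8.80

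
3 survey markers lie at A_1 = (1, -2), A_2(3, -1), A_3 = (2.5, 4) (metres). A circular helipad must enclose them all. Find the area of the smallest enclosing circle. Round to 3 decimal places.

30.041

Side lengths²: A_1A_2² = 5, A_1A_3² = 38.25, A_2A_3² = 25.25.
Since A_1A_3² = 38.25 ≥ 25.25 + 5 = 30.25, the angle opposite A_1A_3 is not acute, so the smallest enclosing circle has A_1A_3 as diameter.
Centre = midpoint of A_1A_3 = (1.75, 1), r² = 38.25/4 = 9.5625.
Area = π·r² = π·9.5625 ≈ 30.041.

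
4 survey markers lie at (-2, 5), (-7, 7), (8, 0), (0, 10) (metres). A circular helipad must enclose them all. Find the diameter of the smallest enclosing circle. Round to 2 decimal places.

By Welzl's lemma the MEC is supported by two points (diametrically opposite) or three points (on a circumcircle).
The farthest pair is (-7, 7)–(8, 0) with squared distance 274. The circle on this segment as diameter has centre (0.5, 3.5) and r² = 274/4 = 68.5.
Check (-2, 5): distance² to centre = 8.5 ≤ 68.5, so it lies inside.
All remaining points lie in this disk, and no smaller disk contains both endpoints, so this is the minimum enclosing circle.
Diameter = 2r = 2√(68.5) ≈ 16.55.

16.55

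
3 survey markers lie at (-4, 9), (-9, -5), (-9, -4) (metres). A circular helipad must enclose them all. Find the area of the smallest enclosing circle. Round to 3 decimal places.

Call the three points A, B, C in the order given.
Side lengths²: AB² = 221, AC² = 194, BC² = 1.
Since AB² = 221 ≥ 194 + 1 = 195, the angle opposite AB is not acute, so the smallest enclosing circle has AB as diameter.
Centre = midpoint of AB = (-6.5, 2), r² = 221/4 = 55.25.
Area = π·r² = π·55.25 ≈ 173.573.

173.573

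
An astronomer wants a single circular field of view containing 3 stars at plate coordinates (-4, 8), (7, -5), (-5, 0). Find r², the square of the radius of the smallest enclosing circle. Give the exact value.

72.5

Call the three points A, B, C in the order given.
Side lengths²: AB² = 290, AC² = 65, BC² = 169.
Since AB² = 290 ≥ 169 + 65 = 234, the angle opposite AB is not acute, so the smallest enclosing circle has AB as diameter.
Centre = midpoint of AB = (1.5, 1.5), r² = 290/4 = 72.5.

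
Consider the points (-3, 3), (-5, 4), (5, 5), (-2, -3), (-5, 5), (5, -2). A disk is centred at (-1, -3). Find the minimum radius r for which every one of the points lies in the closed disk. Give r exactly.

10

The required radius is the distance from (-1, -3) to the farthest point.
Squared distances: 40, 65, 100, 1, 80, 37.
Maximum is 100, attained at (5, 5).
r = √100 = 10.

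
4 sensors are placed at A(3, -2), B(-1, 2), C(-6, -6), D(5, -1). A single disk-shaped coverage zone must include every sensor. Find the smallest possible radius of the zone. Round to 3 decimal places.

6.042

By Welzl's lemma the MEC is supported by two points (diametrically opposite) or three points (on a circumcircle).
The farthest pair is C–D with squared distance 146. The circle on this segment as diameter has centre (-0.5, -3.5) and r² = 146/4 = 36.5.
Check A: distance² to centre = 14.5 ≤ 36.5, so it lies inside.
All remaining points lie in this disk, and no smaller disk contains both endpoints, so this is the minimum enclosing circle.
r = √(36.5) ≈ 6.042.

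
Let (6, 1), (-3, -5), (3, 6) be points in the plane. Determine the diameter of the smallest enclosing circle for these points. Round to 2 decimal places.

12.53

Call the three points A, B, C in the order given.
Side lengths²: AB² = 117, AC² = 34, BC² = 157.
Since BC² = 157 ≥ 117 + 34 = 151, the angle opposite BC is not acute, so the smallest enclosing circle has BC as diameter.
Centre = midpoint of BC = (0, 0.5), r² = 157/4 = 39.25.
Diameter = 2r = 2√(39.25) ≈ 12.53.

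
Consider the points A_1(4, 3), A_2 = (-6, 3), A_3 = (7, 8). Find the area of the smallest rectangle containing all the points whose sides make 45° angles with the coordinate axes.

In coordinates u = x + y, v = x − y the rectangle is axis-aligned; the map (x,y)→(u,v) scales areas by 2.
u-values: 7, -3, 15; range = 15 − (-3) = 18.
v-values: 1, -9, -1; range = 1 − (-9) = 10.
Area = (18 × 10) / 2 = 90.

90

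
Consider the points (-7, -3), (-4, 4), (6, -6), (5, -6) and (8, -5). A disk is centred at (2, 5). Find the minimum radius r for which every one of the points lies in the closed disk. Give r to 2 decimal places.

The required radius is the distance from (2, 5) to the farthest point.
Squared distances: 145, 37, 137, 130, 136.
Maximum is 145, attained at (-7, -3).
r = √145 ≈ 12.04.

12.04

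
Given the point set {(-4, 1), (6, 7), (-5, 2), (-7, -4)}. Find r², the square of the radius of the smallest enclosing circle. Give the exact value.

By Welzl's lemma the MEC is supported by two points (diametrically opposite) or three points (on a circumcircle).
The farthest pair is (6, 7)–(-7, -4) with squared distance 290. The circle on this segment as diameter has centre (-0.5, 1.5) and r² = 290/4 = 72.5.
Check (-4, 1): distance² to centre = 12.5 ≤ 72.5, so it lies inside.
All remaining points lie in this disk, and no smaller disk contains both endpoints, so this is the minimum enclosing circle.

72.5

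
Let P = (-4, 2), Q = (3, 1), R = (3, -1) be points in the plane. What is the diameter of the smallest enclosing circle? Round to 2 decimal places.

Side lengths²: PQ² = 50, PR² = 58, QR² = 4.
Since PR² = 58 ≥ 50 + 4 = 54, the angle opposite PR is not acute, so the smallest enclosing circle has PR as diameter.
Centre = midpoint of PR = (-0.5, 0.5), r² = 58/4 = 14.5.
Diameter = 2r = 2√(14.5) ≈ 7.62.

7.62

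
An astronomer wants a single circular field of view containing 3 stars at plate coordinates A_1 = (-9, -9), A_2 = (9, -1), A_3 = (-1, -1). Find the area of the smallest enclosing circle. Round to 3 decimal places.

Side lengths²: A_1A_2² = 388, A_1A_3² = 128, A_2A_3² = 100.
Since A_1A_2² = 388 ≥ 128 + 100 = 228, the angle opposite A_1A_2 is not acute, so the smallest enclosing circle has A_1A_2 as diameter.
Centre = midpoint of A_1A_2 = (0, -5), r² = 388/4 = 97.
Area = π·r² = π·97 ≈ 304.734.

304.734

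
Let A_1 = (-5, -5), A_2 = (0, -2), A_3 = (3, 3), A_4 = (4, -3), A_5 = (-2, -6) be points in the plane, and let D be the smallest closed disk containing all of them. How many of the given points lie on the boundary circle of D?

By Welzl's lemma the MEC is supported by two points (diametrically opposite) or three points (on a circumcircle).
The farthest pair is A_1–A_3 with squared distance 128. The circle on this segment as diameter has centre (-1, -1) and r² = 128/4 = 32.
Check A_2: distance² to centre = 2 ≤ 32, so it lies inside.
All remaining points lie in this disk, and no smaller disk contains both endpoints, so this is the minimum enclosing circle.
The points at distance exactly r from the centre are A_1, A_3 — 2 points.

2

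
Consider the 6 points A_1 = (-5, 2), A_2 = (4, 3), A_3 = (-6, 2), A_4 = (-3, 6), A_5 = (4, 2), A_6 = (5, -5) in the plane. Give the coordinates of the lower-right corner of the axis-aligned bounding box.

(5, -5)

x-range [-6, 5], y-range [-5, 6].
The lower-right corner is (5, -5).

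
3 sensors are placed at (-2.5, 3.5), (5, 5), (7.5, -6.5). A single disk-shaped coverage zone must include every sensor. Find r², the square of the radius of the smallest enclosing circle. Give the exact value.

50

Call the three points A, B, C in the order given.
Side lengths²: AB² = 58.5, AC² = 200, BC² = 138.5.
Since AC² = 200 ≥ 138.5 + 58.5 = 197, the angle opposite AC is not acute, so the smallest enclosing circle has AC as diameter.
Centre = midpoint of AC = (2.5, -1.5), r² = 200/4 = 50.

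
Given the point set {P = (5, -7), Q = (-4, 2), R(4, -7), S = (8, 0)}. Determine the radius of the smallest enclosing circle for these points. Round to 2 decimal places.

6.55

The minimum enclosing circle of a finite set is fixed by two of the points (as a diameter) or three (as a circumcircle).
The minimum enclosing circle is determined by three boundary points: P, Q, S.
Their circumcentre is (1.6, -1.4) with r² = 42.92.
The farthest remaining point R is at distance² 37.12 ≤ 42.92.
r = √(42.92) ≈ 6.55.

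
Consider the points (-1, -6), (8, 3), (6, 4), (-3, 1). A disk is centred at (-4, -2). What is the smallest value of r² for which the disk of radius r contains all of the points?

The required radius is the distance from (-4, -2) to the farthest point.
Squared distances: 25, 169, 136, 10.
Maximum is 169, attained at (8, 3).

169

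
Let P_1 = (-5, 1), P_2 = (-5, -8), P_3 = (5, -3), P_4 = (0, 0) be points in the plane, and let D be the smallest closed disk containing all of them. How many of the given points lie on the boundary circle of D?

By Welzl's lemma the MEC is supported by two points (diametrically opposite) or three points (on a circumcircle).
The minimum enclosing circle is determined by three boundary points: P_1, P_2, P_3.
Their circumcentre is (-1, -3.5) with r² = 36.25.
The farthest remaining point P_4 is at distance² 13.25 ≤ 36.25.
The points at distance exactly r from the centre are P_1, P_2, P_3 — 3 points.

3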